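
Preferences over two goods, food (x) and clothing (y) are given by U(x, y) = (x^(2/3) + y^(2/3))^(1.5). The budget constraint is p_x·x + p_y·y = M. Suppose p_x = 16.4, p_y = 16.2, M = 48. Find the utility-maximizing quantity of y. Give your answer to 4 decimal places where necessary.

MU_x ∝ x^(-1/3), MU_y ∝ y^(-1/3), so MRS = (y/x)^(1/3) = p_x/p_y.
Hence y/x = (p_x/p_y)^(1/(1/3)), i.e. raised to the 3 power.
Substitute y = (y/x)·x into the budget: x* = M/(p_x + p_y·(y/x)).
Numerically y/x = 1.037496, so x* = 48/(16.4 + 16.2·1.037496) = 1.4455 and y* = 1.037496·1.4455 = 1.4997.

y* = 1.4997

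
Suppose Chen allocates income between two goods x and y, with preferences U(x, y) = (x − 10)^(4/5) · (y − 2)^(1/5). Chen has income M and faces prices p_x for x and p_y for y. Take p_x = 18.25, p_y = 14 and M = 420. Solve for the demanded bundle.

x* = 19.1836, y* = 4.9929

Let x' = x−10, y' = y−2. MRS = 4·y'/x' = p_x/p_y.
Substituting into the budget: x* = 10 + 0.8·(M − 10·p_x − 2·p_y)/p_x, and y* = 2 + 0.2·(…)/p_y.
Discretionary income = 420 − 10·18.25 − 2·14 = 209.5; x* = 10 + 0.8·209.5/18.25 = 19.1836; y* = 2 + 0.2·209.5/14 = 4.9929.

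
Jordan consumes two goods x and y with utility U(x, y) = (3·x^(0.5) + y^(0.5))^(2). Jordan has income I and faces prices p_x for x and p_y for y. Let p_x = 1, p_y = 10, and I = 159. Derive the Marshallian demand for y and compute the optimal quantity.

y* = 0.1747

MRS = MU_x/MU_y = 3·(y/x)^(0.5). Set equal to p_x/p_y.
Hence y/x = ((1/3)·p_x/p_y)^(1/(0.5)), i.e. raised to the 2 power.
Substitute y = (y/x)·x into the budget: x* = I/(p_x + p_y·(y/x)).
Numerically y/x = 0.001111, so x* = 159/(1 + 10·0.001111) = 157.2527 and y* = 0.001111·157.2527 = 0.1747.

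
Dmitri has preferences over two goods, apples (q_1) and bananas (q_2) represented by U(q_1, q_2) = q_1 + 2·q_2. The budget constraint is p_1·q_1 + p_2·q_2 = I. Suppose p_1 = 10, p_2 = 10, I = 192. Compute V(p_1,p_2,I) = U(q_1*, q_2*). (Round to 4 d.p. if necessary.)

V = 38.4

Linear utility — the consumer picks whichever good has higher MU/price: 1/10 = 0.1 vs 2/10 = 0.2.
q_2 gives more utility per dollar, so spend all income on q_2: q_2* = I/p_2, q_1* = 0.
Numerically: q_1* = 0, q_2* = 19.2.
Utility at the optimum: U(0, 19.2) = 38.4.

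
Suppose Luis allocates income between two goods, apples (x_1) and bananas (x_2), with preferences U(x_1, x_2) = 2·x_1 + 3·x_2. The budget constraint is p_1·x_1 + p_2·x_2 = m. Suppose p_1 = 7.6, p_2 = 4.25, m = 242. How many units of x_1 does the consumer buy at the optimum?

Perfect substitutes: compare marginal utility per dollar. 2/p_1 vs 3/p_2 → 0.2632 vs 0.7059.
x_2 gives more utility per dollar, so spend all income on x_2: x_2* = m/p_2, x_1* = 0.
Numerically: x_1* = 0, x_2* = 56.9412.

x_1* = 0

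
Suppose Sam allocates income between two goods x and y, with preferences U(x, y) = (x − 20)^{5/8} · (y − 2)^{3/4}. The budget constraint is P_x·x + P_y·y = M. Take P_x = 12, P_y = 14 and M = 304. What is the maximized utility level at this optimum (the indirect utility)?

V = 1.5645

MRS = (5/6)·(y−2)/(x−20). Tangency with P_x/P_y gives y−2 = (6/5)·(P_x/P_y)·(x−20).
Substituting into the budget: x* = 20 + 5/11·(M − 20·P_x − 2·P_y)/P_x, and y* = 2 + 6/11·(…)/P_y.
Discretionary income = 304 − 20·12 − 2·14 = 36; x* = 20 + 5/11·36/12 = 21.3636; y* = 2 + 6/11·36/14 = 3.4026.
Utility at the optimum: U(21.3636, 3.4026) = 1.5645.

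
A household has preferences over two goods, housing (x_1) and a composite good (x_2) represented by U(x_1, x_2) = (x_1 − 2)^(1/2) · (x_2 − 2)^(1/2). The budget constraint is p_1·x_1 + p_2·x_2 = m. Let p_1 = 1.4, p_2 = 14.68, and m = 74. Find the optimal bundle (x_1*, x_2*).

x_1* = 16.9429, x_2* = 3.4251

MRS = (x_2−2)/(x_1−2). Tangency with p_1/p_2 gives x_2−2 = (p_1/p_2)·(x_1−2).
After buying the subsistence bundle (2, 2), a share 0.5 of the remaining income goes to x_1: x_1* = 2 + 0.5·(m − 2p_1 − 2p_2)/p_1.
Discretionary income = 74 − 2·1.4 − 2·14.68 = 41.84; x_1* = 2 + 0.5·41.84/1.4 = 16.9429; x_2* = 2 + 0.5·41.84/14.68 = 3.4251.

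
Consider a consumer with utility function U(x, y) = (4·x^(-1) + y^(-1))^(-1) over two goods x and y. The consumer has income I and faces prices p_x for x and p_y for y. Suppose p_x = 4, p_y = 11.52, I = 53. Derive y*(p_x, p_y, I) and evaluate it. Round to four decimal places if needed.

y* = 2.1119

From the CES first-order condition, 4·(y/x)^(2) = p_x/p_y.
Solve for the ratio: y/x = [(1/4)·p_x/p_y]^(0.5).
With the ratio pinned down, the budget gives x* = I/(p_x + p_y·(y/x)) and y* = (y/x)·x*.
Numerically y/x = 0.294628, so x* = 53/(4 + 11.52·0.294628) = 7.1679 and y* = 0.294628·7.1679 = 2.1119.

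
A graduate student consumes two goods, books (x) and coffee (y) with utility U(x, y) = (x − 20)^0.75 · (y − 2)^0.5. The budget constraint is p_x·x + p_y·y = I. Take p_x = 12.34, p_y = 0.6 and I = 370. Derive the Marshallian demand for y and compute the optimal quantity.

y* = 83.3333

Let x' = x−20, y' = y−2. MRS = (3/2)·y'/x' = p_x/p_y.
After buying the subsistence bundle (20, 2), a share 0.6 of the remaining income goes to x: x* = 20 + 0.6·(I − 20p_x − 2p_y)/p_x.
Discretionary income = 370 − 20·12.34 − 2·0.6 = 122; y* = 2 + 0.4·122/0.6 = 83.3333.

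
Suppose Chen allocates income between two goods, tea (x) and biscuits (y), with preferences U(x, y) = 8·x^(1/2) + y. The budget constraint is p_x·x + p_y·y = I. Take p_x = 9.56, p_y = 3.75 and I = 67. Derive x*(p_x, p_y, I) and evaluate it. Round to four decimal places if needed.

x* = 2.4619

Thus x* = (4·p_y/p_x)² — independent of I — with the rest of income spent on y.
Plugging in: x* = (4·3.75/9.56)² = 2.4619.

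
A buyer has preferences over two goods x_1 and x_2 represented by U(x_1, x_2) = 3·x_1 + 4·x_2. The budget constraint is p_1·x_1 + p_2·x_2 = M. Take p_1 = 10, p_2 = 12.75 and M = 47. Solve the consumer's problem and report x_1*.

Perfect substitutes: compare marginal utility per dollar. 3/p_1 vs 4/p_2 → 0.3 vs 0.3137.
x_2 gives more utility per dollar, so spend all income on x_2: x_2* = M/p_2, x_1* = 0.
Numerically: x_1* = 0, x_2* = 3.6863.

x_1* = 0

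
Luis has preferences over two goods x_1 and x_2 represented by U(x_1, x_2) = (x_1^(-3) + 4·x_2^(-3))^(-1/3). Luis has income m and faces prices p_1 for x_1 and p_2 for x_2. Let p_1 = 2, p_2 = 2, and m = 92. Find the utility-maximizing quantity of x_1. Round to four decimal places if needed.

With the ratio pinned down, the budget gives x_1* = m/(p_1 + p_2·(x_2/x_1)) and x_2* = (x_2/x_1)·x_1*.
Numerically x_2/x_1 = 1.414214, so x_1* = 92/(2 + 2·1.414214) = 19.0538.

x_1* = 19.0538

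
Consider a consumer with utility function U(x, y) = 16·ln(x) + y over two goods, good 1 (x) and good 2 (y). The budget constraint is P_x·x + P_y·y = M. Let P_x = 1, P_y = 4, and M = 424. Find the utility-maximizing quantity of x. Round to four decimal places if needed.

Set MRS = P_x/P_y: (16/x)/1 = P_x/P_y.
So x*(P_x,P_y) = 16·P_y/P_x, independent of income; and y* = (M − 16·P_y)/P_y.
At the given prices: x* = 16·4/1 = 64.

x* = 64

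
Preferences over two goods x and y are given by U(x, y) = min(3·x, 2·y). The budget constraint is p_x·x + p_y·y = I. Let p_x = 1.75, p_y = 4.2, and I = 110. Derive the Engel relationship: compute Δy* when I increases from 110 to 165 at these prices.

Δy* = 10.2484

Leontief preferences: the optimum is at the kink where x/2 = y/3, i.e. y = (3/2)·x.
Budget: p_x·x + p_y·(3/2)·x = I, so (2·p_x + 3·p_y)·x = 2·I.
Demand: x*(p_x,p_y,I) = 2·I/(2·p_x + 3·p_y), y* = 3·I/(2·p_x + 3·p_y).
Here 2·1.75 + 3·4.2 = 16.1, giving y* = 20.4969.
At I' = 165: y* = 30.7453. Change: 30.7453 − 20.4969 = 10.2484.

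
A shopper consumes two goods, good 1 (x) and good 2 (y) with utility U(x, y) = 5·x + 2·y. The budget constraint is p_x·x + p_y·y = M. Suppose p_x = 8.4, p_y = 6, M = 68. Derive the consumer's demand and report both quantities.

Perfect substitutes: compare marginal utility per dollar. 5/p_x vs 2/p_y → 0.5952 vs 0.3333.
x gives more utility per dollar, so spend all income on x: x* = M/p_x, y* = 0.
Numerically: x* = 8.0952, y* = 0.

x* = 8.0952, y* = 0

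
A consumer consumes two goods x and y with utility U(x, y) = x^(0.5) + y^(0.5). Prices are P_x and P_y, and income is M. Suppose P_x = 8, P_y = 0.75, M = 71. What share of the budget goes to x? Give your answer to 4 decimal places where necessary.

With the ratio pinned down, the budget gives x* = M/(P_x + P_y·(y/x)) and y* = (y/x)·x*.
Numerically y/x = 113.777778, so x* = 71/(8 + 0.75·113.777778) = 0.7607 and y* = 113.777778·0.7607 = 86.5524.
Expenditure on x: 8·0.7607 = 6.0857; share = 0.0857.

share on x = 0.0857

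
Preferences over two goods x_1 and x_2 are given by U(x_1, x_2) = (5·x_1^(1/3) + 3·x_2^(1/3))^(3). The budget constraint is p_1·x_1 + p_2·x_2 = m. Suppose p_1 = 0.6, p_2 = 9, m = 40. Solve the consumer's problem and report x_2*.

MU_x_1 ∝ 5·x_1^(-2/3), MU_x_2 ∝ 3·x_2^(-2/3), so MRS = (5/3)·(x_2/x_1)^(2/3) = p_1/p_2.
Hence x_2/x_1 = ((3/5)·p_1/p_2)^(1/(2/3)), i.e. raised to the 1.5 power.
Substitute x_2 = (x_2/x_1)·x_1 into the budget: x_1* = m/(p_1 + p_2·(x_2/x_1)).
Numerically x_2/x_1 = 0.008, so x_1* = 40/(0.6 + 9·0.008) = 59.5238 and x_2* = 0.008·59.5238 = 0.4762.

x_2* = 0.4762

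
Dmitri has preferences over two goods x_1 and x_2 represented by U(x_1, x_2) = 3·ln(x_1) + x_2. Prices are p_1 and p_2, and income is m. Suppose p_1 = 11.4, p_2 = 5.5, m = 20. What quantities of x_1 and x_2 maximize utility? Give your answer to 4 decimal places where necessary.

Set MRS = p_1/p_2: (3/x_1)/1 = p_1/p_2.
So x_1*(p_1,p_2) = 3·p_2/p_1, independent of income; and x_2* = (m − 3·p_2)/p_2.
At the given prices: x_1* = 3·5.5/11.4 = 1.4474, and x_2* = 0.6364.

x_1* = 1.4474, x_2* = 0.6364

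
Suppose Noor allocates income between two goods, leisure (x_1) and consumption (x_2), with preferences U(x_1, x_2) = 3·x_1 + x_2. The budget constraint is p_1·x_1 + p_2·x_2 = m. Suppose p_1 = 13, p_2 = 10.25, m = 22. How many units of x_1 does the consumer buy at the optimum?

x_1* = 1.6923

Linear utility — the consumer picks whichever good has higher MU/price: 3/13 = 0.2308 vs 1/10.25 = 0.0976.
x_1 gives more utility per dollar, so spend all income on x_1: x_1* = m/p_1, x_2* = 0.
Numerically: x_1* = 1.6923, x_2* = 0.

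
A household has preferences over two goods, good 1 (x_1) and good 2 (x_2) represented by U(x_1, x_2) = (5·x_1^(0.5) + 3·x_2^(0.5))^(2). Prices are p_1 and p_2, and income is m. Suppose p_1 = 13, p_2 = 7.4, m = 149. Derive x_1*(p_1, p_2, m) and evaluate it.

MRS = MU_x_1/MU_x_2 = (5/3)·(x_2/x_1)^(0.5). Set equal to p_1/p_2.
Solve for the ratio: x_2/x_1 = [(3/5)·p_1/p_2]^(2).
Substitute x_2 = (x_2/x_1)·x_1 into the budget: x_1* = m/(p_1 + p_2·(x_2/x_1)).
Numerically x_2/x_1 = 1.11103, so x_1* = 149/(13 + 7.4·1.11103) = 7.0211.

x_1* = 7.0211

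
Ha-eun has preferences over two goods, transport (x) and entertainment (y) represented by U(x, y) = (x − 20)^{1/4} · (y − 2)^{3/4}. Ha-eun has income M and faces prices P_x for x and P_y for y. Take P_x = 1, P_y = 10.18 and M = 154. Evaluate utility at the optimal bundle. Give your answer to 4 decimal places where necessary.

V = 11.3632

This is Cobb-Douglas in (x−20, y−2): tangency gives 0.25·P_y·(y−2) = 0.75·P_x·(x−20).
After buying the subsistence bundle (20, 2), a share 0.25 of the remaining income goes to x: x* = 20 + 0.25·(M − 20P_x − 2P_y)/P_x.
Discretionary income = 154 − 20·1 − 2·10.18 = 113.64; x* = 20 + 0.25·113.64/1 = 48.41; y* = 2 + 0.75·113.64/10.18 = 10.3723.
Utility at the optimum: U(48.41, 10.3723) = 11.3632.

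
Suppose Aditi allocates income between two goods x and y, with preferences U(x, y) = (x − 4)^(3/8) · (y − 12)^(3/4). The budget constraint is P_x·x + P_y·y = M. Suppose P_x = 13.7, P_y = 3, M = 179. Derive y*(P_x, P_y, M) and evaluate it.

This is Cobb-Douglas in (x−4, y−12): tangency gives 0.375·P_y·(y−12) = 0.75·P_x·(x−4).
After buying the subsistence bundle (4, 12), a share 1/3 of the remaining income goes to x: x* = 4 + 1/3·(M − 4P_x − 12P_y)/P_x.
Discretionary income = 179 − 4·13.7 − 12·3 = 88.2; y* = 12 + 2/3·88.2/3 = 31.6.

y* = 31.6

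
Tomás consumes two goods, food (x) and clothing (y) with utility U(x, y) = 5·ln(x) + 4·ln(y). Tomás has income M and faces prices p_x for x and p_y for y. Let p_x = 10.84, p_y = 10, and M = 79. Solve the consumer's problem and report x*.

x* = 4.0488

Demand: x*(p_x,p_y,M) = 5/9·M/p_x and y* = 4/9·M/p_y.
At p_x=10.84, p_y=10, M=79: x* = 5/9·79/10.84 = 4.0488.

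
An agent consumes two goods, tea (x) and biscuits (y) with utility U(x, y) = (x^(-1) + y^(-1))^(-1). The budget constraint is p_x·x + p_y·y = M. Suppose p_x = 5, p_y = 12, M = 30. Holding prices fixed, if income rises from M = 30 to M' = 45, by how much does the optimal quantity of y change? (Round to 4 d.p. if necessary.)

MRS = MU_x/MU_y = (y/x)^(2). Set equal to p_x/p_y.
Hence y/x = (p_x/p_y)^(1/(2)), i.e. raised to the 0.5 power.
Substitute y = (y/x)·x into the budget: x* = M/(p_x + p_y·(y/x)).
Numerically y/x = 0.645497, so x* = 30/(5 + 12·0.645497) = 2.3537 and y* = 0.645497·2.3537 = 1.5193.
At M' = 45: y* = 2.2789. Change: 2.2789 − 1.5193 = 0.7596.

Δy* = 0.7596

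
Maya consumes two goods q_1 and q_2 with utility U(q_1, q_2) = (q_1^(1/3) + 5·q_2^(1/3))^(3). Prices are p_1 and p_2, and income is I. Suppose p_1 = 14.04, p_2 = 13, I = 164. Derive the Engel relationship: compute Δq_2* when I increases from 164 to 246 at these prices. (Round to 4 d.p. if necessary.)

Δq_2* = 5.8078

MU_q_1 ∝ q_1^(-2/3), MU_q_2 ∝ 5·q_2^(-2/3), so MRS = (1/5)·(q_2/q_1)^(2/3) = p_1/p_2.
Hence q_2/q_1 = (5·p_1/p_2)^(1/(2/3)), i.e. raised to the 1.5 power.
With the ratio pinned down, the budget gives q_1* = I/(p_1 + p_2·(q_2/q_1)) and q_2* = (q_2/q_1)·q_1*.
Numerically q_2/q_1 = 12.548466, so q_1* = 164/(14.04 + 13·12.548466) = 0.9257 and q_2* = 12.548466·0.9257 = 11.6157.
At I' = 246: q_2* = 17.4235. Change: 17.4235 − 11.6157 = 5.8078.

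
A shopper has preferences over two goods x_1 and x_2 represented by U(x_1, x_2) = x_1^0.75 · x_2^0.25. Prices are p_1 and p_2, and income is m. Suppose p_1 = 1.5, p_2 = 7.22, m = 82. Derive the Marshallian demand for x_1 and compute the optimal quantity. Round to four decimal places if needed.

x_1* = 41

The MRS is 3·x_2/x_1. Set MRS = p_1/p_2.
Rearranging, p_2·x_2 = (1/3)·p_1·x_1. Substituting into the budget gives p_1·x_1·(1 + (1/3)) = m.
Demand: x_1*(p_1,p_2,m) = 0.75·m/p_1 and x_2* = 0.25·m/p_2.
At p_1=1.5, p_2=7.22, m=82: x_1* = 0.75·82/1.5 = 41.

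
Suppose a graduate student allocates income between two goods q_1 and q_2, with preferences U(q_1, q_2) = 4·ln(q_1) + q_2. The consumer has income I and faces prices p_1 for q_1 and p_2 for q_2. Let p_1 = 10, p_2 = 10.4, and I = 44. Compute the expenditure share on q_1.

share on q_1 = 0.9455

Set MRS = p_1/p_2: (4/q_1)/1 = p_1/p_2.
So q_1*(p_1,p_2) = 4·p_2/p_1, independent of income; and q_2* = (I − 4·p_2)/p_2.
At the given prices: q_1* = 4·10.4/10 = 4.16, and q_2* = 0.2308.
Expenditure on q_1: 10·4.16 = 41.6; share = 0.9455.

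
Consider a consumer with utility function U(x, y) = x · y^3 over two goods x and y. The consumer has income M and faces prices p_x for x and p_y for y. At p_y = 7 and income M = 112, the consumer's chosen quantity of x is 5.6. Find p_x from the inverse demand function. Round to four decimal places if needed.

p_x = 5

The MRS is (1/3)·y/x. Set MRS = p_x/p_y.
So p_y·y = 3·p_x·x; combined with the budget, a share 0.25 of income goes to x.
Demand: x*(p_x,p_y,M) = 0.25·M/p_x and y* = 0.75·M/p_y.
Set x* = 5.6 in the demand function and solve for p_x: p_x = 5.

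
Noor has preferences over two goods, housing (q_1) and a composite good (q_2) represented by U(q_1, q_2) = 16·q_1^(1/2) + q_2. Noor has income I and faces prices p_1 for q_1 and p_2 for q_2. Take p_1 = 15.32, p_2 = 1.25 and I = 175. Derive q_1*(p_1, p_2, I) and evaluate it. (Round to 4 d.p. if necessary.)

q_1* = 0.4261

MU_q_1 = 8/√q_1, MU_q_2 = 1. Tangency: 8/√q_1 = p_1/p_2.
Solve: √q_1 = 8·p_2/p_1, so q_1*(p_1,p_2) = (8·p_2/p_1)², and q_2* = (I − p_1·q_1*)/p_2.
Plugging in: q_1* = (8·1.25/15.32)² = 0.4261.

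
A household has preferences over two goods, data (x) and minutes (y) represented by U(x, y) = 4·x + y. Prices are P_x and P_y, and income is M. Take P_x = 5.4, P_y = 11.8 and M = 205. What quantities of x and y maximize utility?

Perfect substitutes: compare marginal utility per dollar. 4/P_x vs 1/P_y → 0.7407 vs 0.0847.
x gives more utility per dollar, so spend all income on x: x* = M/P_x, y* = 0.
Numerically: x* = 37.963, y* = 0.

x* = 37.963, y* = 0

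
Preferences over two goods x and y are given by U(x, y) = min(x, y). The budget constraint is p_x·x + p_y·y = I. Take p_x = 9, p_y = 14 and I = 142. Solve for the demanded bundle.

Leontief preferences: the optimum is at the kink where x/1 = y/1, i.e. y = x.
Budget: p_x·x + p_y·x = I, so (p_x + p_y)·x = I.
Demand: x*(p_x,p_y,I) = I/(p_x + p_y), y* = I/(p_x + p_y).
Here 9 + 14 = 23, giving x* = 6.1739 and y* = 6.1739.

x* = 6.1739, y* = 6.1739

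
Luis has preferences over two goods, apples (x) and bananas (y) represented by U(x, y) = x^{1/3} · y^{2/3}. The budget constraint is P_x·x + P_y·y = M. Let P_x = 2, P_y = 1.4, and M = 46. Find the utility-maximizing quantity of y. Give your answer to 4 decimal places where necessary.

y* = 21.9048

The MRS is (1/2)·y/x. Set MRS = P_x/P_y.
So 1/3·P_y·y = 2/3·P_x·x; combined with the budget, a share 1/3 of income goes to x.
Demand: x*(P_x,P_y,M) = 1/3·M/P_x and y* = 2/3·M/P_y.
At P_x=2, P_y=1.4, M=46: y* = 2/3·46/1.4 = 21.9048.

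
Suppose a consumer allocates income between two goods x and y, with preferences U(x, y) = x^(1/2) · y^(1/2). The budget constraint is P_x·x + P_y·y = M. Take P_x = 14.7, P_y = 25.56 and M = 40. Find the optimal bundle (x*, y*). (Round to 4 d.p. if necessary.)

x* = 1.3605, y* = 0.7825

Tangency: MRS = y/x = P_x/P_y.
So 0.5·P_y·y = 0.5·P_x·x; combined with the budget, a share 0.5 of income goes to x.
Demand: x*(P_x,P_y,M) = 0.5·M/P_x and y* = 0.5·M/P_y.
At P_x=14.7, P_y=25.56, M=40: x* = 0.5·40/14.7 = 1.3605, y* = 0.7825.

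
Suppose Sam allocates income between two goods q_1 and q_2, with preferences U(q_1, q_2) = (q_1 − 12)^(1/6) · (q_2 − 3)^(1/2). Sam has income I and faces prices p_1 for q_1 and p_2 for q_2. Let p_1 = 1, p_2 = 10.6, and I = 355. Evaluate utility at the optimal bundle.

V = 9.6953

Substituting into the budget: q_1* = 12 + 0.25·(I − 12·p_1 − 3·p_2)/p_1, and q_2* = 3 + 0.75·(…)/p_2.
Discretionary income = 355 − 12·1 − 3·10.6 = 311.2; q_1* = 12 + 0.25·311.2/1 = 89.8; q_2* = 3 + 0.75·311.2/10.6 = 25.0189.
Utility at the optimum: U(89.8, 25.0189) = 9.6953.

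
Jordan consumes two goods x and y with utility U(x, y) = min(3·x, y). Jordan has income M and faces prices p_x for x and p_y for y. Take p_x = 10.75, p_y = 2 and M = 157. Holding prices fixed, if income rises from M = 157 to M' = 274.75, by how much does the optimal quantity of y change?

With perfect complements, no substitution: consume in ratio x:y = 1:3.
Budget: p_x·x + p_y·3·x = M, so (p_x + 3·p_y)·x = M.
Demand: x*(p_x,p_y,M) = M/(p_x + 3·p_y), y* = 3·M/(p_x + 3·p_y).
Here 10.75 + 3·2 = 16.75, giving y* = 28.1194.
At M' = 274.75: y* = 49.209. Change: 49.209 − 28.1194 = 21.0896.

Δy* = 21.0896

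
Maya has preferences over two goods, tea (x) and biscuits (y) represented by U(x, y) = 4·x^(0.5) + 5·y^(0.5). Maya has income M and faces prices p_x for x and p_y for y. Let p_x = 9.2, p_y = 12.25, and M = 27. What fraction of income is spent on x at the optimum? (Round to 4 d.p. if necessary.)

MRS = MU_x/MU_y = (4/5)·(y/x)^(0.5). Set equal to p_x/p_y.
Hence y/x = ((5/4)·p_x/p_y)^(1/(0.5)), i.e. raised to the 2 power.
Substitute y = (y/x)·x into the budget: x* = M/(p_x + p_y·(y/x)).
Numerically y/x = 0.881299, so x* = 27/(9.2 + 12.25·0.881299) = 1.3503 and y* = 0.881299·1.3503 = 1.19.
Expenditure on x: 9.2·1.3503 = 12.4225; share = 0.4601.

share on x = 0.4601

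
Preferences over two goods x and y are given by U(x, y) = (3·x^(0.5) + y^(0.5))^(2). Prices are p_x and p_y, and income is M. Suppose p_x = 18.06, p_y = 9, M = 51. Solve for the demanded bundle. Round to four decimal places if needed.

MRS = MU_x/MU_y = 3·(y/x)^(0.5). Set equal to p_x/p_y.
Hence y/x = ((1/3)·p_x/p_y)^(1/(0.5)), i.e. raised to the 2 power.
Substitute y = (y/x)·x into the budget: x* = M/(p_x + p_y·(y/x)).
Numerically y/x = 0.447412, so x* = 51/(18.06 + 9·0.447412) = 2.3091 and y* = 0.447412·2.3091 = 1.0331.

x* = 2.3091, y* = 1.0331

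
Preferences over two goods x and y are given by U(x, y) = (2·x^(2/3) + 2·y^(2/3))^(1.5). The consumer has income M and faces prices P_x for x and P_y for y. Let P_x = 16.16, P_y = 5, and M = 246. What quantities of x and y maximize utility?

MRS = MU_x/MU_y = (y/x)^(1/3). Set equal to P_x/P_y.
Solve for the ratio: y/x = [P_x/P_y]^(3).
Substitute y = (y/x)·x into the budget: x* = M/(P_x + P_y·(y/x)).
Numerically y/x = 33.760903, so x* = 246/(16.16 + 5·33.760903) = 1.33 and y* = 33.760903·1.33 = 44.9015.

x* = 1.33, y* = 44.9015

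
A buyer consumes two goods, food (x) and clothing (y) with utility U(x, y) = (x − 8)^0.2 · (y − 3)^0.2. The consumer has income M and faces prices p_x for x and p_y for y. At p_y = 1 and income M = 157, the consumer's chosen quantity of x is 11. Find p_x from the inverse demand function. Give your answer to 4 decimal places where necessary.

p_x = 11

MRS = (y−3)/(x−8). Tangency with p_x/p_y gives y−3 = (p_x/p_y)·(x−8).
After buying the subsistence bundle (8, 3), a share 0.5 of the remaining income goes to x: x* = 8 + 0.5·(M − 8p_x − 3p_y)/p_x.
Set x* = 11 in the demand function and solve for p_x: p_x = 11.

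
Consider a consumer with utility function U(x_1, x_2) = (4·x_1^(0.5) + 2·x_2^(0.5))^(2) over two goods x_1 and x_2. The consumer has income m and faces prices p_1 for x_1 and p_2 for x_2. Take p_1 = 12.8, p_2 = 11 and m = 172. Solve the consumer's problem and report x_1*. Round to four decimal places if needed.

x_1* = 10.4093

Numerically x_2/x_1 = 0.338512, so x_1* = 172/(12.8 + 11·0.338512) = 10.4093.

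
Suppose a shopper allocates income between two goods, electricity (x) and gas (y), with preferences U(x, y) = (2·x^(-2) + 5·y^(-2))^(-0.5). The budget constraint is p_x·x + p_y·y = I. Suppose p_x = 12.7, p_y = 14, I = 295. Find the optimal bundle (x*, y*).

From the CES first-order condition, (2/5)·(y/x)^(3) = p_x/p_y.
Solve for the ratio: y/x = [(5/2)·p_x/p_y]^(1/3).
Substitute y = (y/x)·x into the budget: x* = I/(p_x + p_y·(y/x)).
Numerically y/x = 1.313828, so x* = 295/(12.7 + 14·1.313828) = 9.4875 and y* = 1.313828·9.4875 = 12.4649.

x* = 9.4875, y* = 12.4649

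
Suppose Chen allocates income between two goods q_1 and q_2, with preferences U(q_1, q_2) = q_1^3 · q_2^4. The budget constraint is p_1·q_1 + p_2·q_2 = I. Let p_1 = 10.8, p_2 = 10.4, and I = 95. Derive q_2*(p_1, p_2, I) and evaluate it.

MU_q_1/MU_q_2 = (3·q_2)/(4·q_1); tangency sets this equal to p_1/p_2.
So 3·p_2·q_2 = 4·p_1·q_1; combined with the budget, a share 3/7 of income goes to q_1.
Demand: q_1*(p_1,p_2,I) = 3/7·I/p_1 and q_2* = 4/7·I/p_2.
At p_1=10.8, p_2=10.4, I=95: q_2* = 4/7·95/10.4 = 5.2198.

q_2* = 5.2198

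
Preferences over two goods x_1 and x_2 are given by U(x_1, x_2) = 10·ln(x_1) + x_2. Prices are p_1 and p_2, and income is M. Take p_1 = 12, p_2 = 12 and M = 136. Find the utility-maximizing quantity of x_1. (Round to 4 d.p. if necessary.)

x_1* = 10

So x_1*(p_1,p_2) = 10·p_2/p_1, independent of income; and x_2* = (M − 10·p_2)/p_2.
At the given prices: x_1* = 10·12/12 = 10.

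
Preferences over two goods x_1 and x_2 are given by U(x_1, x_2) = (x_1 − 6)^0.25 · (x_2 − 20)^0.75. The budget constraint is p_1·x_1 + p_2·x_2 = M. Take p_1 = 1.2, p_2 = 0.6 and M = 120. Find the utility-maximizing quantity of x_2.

Discretionary income = 120 − 6·1.2 − 20·0.6 = 100.8; x_2* = 20 + 0.75·100.8/0.6 = 146.

x_2* = 146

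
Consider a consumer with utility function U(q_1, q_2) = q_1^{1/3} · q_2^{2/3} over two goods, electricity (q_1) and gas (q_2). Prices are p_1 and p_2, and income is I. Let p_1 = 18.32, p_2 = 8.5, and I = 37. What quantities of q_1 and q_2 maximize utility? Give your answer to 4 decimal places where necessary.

The MRS is (1/2)·q_2/q_1. Set MRS = p_1/p_2.
So 1/3·p_2·q_2 = 2/3·p_1·q_1; combined with the budget, a share 1/3 of income goes to q_1.
Demand: q_1*(p_1,p_2,I) = 1/3·I/p_1 and q_2* = 2/3·I/p_2.
At p_1=18.32, p_2=8.5, I=37: q_1* = 1/3·37/18.32 = 0.6732, q_2* = 2.902.

q_1* = 0.6732, q_2* = 2.902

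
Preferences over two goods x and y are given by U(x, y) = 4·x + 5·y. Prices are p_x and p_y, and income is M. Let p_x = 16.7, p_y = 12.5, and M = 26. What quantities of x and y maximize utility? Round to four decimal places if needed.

Linear utility — the consumer picks whichever good has higher MU/price: 4/16.7 = 0.2395 vs 5/12.5 = 0.4.
y gives more utility per dollar, so spend all income on y: y* = M/p_y, x* = 0.
Numerically: x* = 0, y* = 2.08.

x* = 0, y* = 2.08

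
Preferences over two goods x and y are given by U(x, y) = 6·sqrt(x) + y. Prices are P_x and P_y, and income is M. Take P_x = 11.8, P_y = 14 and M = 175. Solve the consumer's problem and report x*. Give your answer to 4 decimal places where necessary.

MU_x = 3/√x, MU_y = 1. Tangency: 3/√x = P_x/P_y.
Thus x* = (3·P_y/P_x)² — independent of M — with the rest of income spent on y.
Plugging in: x* = (3·14/11.8)² = 12.6688.

x* = 12.6688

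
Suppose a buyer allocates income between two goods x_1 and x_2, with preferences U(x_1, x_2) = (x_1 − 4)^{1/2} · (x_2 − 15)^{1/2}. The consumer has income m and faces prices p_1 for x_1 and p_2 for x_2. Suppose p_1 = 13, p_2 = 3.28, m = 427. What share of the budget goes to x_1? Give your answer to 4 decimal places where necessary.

MRS = (x_2−15)/(x_1−4). Tangency with p_1/p_2 gives x_2−15 = (p_1/p_2)·(x_1−4).
Substituting into the budget: x_1* = 4 + 0.5·(m − 4·p_1 − 15·p_2)/p_1, and x_2* = 15 + 0.5·(…)/p_2.
Discretionary income = 427 − 4·13 − 15·3.28 = 325.8; x_1* = 4 + 0.5·325.8/13 = 16.5308; x_2* = 15 + 0.5·325.8/3.28 = 64.6646.
Expenditure on x_1: 13·16.5308 = 214.9; share = 0.5033.

share on x_1 = 0.5033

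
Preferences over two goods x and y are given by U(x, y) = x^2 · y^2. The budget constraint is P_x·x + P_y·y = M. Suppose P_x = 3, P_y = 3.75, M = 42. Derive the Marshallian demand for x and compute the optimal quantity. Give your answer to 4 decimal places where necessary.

The MRS is y/x. Set MRS = P_x/P_y.
Rearranging, P_y·y = P_x·x. Substituting into the budget gives P_x·x·(1 + 1) = M.
Demand: x*(P_x,P_y,M) = 0.5·M/P_x and y* = 0.5·M/P_y.
At P_x=3, P_y=3.75, M=42: x* = 0.5·42/3 = 7.

x* = 7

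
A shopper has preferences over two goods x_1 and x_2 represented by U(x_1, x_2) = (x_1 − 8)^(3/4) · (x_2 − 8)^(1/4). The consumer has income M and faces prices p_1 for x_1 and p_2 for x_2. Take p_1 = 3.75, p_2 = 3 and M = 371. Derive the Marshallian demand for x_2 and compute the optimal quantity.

Substituting into the budget: x_1* = 8 + 0.75·(M − 8·p_1 − 8·p_2)/p_1, and x_2* = 8 + 0.25·(…)/p_2.
Discretionary income = 371 − 8·3.75 − 8·3 = 317; x_2* = 8 + 0.25·317/3 = 34.4167.

x_2* = 34.4167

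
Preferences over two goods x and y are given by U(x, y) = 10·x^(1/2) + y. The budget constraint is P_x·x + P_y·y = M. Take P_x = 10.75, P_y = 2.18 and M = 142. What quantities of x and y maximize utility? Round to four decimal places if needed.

x* = 1.0281, y* = 60.0678

Utility is quasi-linear in y; the FOC for x is 5/√x = P_x/P_y.
Thus x* = (5·P_y/P_x)² — independent of M — with the rest of income spent on y.
Plugging in: x* = (5·2.18/10.75)² = 1.0281, y* = 60.0678.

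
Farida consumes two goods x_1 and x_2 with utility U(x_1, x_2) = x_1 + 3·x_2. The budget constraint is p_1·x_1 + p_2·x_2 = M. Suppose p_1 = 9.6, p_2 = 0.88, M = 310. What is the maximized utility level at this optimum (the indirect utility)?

Linear utility — the consumer picks whichever good has higher MU/price: 1/9.6 = 0.1042 vs 3/0.88 = 3.4091.
x_2 gives more utility per dollar, so spend all income on x_2: x_2* = M/p_2, x_1* = 0.
Numerically: x_1* = 0, x_2* = 352.2727.
Utility at the optimum: U(0, 352.2727) = 1056.8182.

V = 1056.8182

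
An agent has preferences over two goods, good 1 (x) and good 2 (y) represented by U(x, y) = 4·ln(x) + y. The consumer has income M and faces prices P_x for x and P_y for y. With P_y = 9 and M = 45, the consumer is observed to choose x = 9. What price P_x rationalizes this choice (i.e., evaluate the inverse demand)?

P_x = 4

MU_x = 4/x, MU_y = 1. Tangency: 4/x = P_x/P_y.
So x*(P_x,P_y) = 4·P_y/P_x, independent of income; and y* = (M − 4·P_y)/P_y.
Set x* = 9 in the demand function and solve for P_x: P_x = 4.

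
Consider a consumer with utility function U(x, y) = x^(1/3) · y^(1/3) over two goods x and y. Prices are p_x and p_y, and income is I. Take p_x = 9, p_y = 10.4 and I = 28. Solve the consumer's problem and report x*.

The MRS is y/x. Set MRS = p_x/p_y.
So 1/3·p_y·y = 1/3·p_x·x; combined with the budget, a share 0.5 of income goes to x.
Demand: x*(p_x,p_y,I) = 0.5·I/p_x and y* = 0.5·I/p_y.
At p_x=9, p_y=10.4, I=28: x* = 0.5·28/9 = 1.5556.

x* = 1.5556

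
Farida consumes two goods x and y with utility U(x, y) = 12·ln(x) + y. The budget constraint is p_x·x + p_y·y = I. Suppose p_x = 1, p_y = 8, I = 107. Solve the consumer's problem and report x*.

So x*(p_x,p_y) = 12·p_y/p_x, independent of income; and y* = (I − 12·p_y)/p_y.
At the given prices: x* = 12·8/1 = 96.

x* = 96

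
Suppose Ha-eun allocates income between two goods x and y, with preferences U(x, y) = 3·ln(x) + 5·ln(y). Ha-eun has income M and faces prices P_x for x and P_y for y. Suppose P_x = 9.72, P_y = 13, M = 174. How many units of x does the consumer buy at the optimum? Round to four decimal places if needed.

At P_x=9.72, P_y=13, M=174: x* = 0.375·174/9.72 = 6.713.

x* = 6.713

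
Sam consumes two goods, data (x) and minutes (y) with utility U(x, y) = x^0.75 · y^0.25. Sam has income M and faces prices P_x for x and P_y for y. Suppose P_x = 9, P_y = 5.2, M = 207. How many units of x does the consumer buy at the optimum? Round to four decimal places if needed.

MU_x/MU_y = (0.75·y)/(0.25·x); tangency sets this equal to P_x/P_y.
Rearranging, P_y·y = (1/3)·P_x·x. Substituting into the budget gives P_x·x·(1 + (1/3)) = M.
Demand: x*(P_x,P_y,M) = 0.75·M/P_x and y* = 0.25·M/P_y.
At P_x=9, P_y=5.2, M=207: x* = 0.75·207/9 = 17.25.

x* = 17.25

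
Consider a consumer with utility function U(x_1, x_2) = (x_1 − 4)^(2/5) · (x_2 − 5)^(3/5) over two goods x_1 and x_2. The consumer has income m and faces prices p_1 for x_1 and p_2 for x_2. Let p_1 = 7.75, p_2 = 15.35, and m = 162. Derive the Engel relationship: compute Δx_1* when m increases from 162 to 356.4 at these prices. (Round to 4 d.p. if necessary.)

Δx_1* = 10.0335

Let x_1' = x_1−4, x_2' = x_2−5. MRS = (2/3)·x_2'/x_1' = p_1/p_2.
After buying the subsistence bundle (4, 5), a share 0.4 of the remaining income goes to x_1: x_1* = 4 + 0.4·(m − 4p_1 − 5p_2)/p_1.
Discretionary income = 162 − 4·7.75 − 5·15.35 = 54.25; x_1* = 4 + 0.4·54.25/7.75 = 6.8.
At m' = 356.4: x_1* = 16.8335. Change: 16.8335 − 6.8 = 10.0335.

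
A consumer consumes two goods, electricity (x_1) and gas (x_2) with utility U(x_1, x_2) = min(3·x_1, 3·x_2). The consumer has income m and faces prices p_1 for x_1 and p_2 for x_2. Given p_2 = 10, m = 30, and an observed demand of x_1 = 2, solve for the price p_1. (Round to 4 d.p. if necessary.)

With perfect complements, no substitution: consume in ratio x_1:x_2 = 3:3.
Budget: p_1·x_1 + p_2·x_1 = m, so (3·p_1 + 3·p_2)·x_1 = 3·m.
Demand: x_1*(p_1,p_2,m) = 3·m/(3·p_1 + 3·p_2), x_2* = 3·m/(3·p_1 + 3·p_2).
Set x_1* = 2 in the demand function and solve for p_1: p_1 = 5.

p_1 = 5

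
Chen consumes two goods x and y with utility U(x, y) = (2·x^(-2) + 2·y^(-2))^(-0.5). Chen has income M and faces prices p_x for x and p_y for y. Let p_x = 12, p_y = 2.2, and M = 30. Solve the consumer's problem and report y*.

MU_x ∝ 2·x^(-3), MU_y ∝ 2·y^(-3), so MRS = (y/x)^(3) = p_x/p_y.
Solve for the ratio: y/x = [p_x/p_y]^(1/3).
Substitute y = (y/x)·x into the budget: x* = M/(p_x + p_y·(y/x)).
Numerically y/x = 1.760298, so x* = 30/(12 + 2.2·1.760298) = 1.89 and y* = 1.760298·1.89 = 3.327.

y* = 3.327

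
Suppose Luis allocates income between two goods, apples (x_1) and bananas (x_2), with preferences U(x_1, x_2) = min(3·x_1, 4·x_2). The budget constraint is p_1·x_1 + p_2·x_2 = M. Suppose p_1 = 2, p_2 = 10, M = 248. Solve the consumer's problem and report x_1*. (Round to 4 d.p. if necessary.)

x_1* = 26.1053

With perfect complements, no substitution: consume in ratio x_1:x_2 = 4:3.
Budget: p_1·x_1 + p_2·(3/4)·x_1 = M, so (4·p_1 + 3·p_2)·x_1 = 4·M.
Demand: x_1*(p_1,p_2,M) = 4·M/(4·p_1 + 3·p_2), x_2* = 3·M/(4·p_1 + 3·p_2).
Here 4·2 + 3·10 = 38, giving x_1* = 26.1053.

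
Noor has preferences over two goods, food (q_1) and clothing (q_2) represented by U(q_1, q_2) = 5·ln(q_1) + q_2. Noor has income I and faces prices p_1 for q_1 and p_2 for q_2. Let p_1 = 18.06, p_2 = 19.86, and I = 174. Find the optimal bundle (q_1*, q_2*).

q_1* = 5.4983, q_2* = 3.7613

Set MRS = p_1/p_2: (5/q_1)/1 = p_1/p_2.
So q_1*(p_1,p_2) = 5·p_2/p_1, independent of income; and q_2* = (I − 5·p_2)/p_2.
At the given prices: q_1* = 5·19.86/18.06 = 5.4983, and q_2* = 3.7613.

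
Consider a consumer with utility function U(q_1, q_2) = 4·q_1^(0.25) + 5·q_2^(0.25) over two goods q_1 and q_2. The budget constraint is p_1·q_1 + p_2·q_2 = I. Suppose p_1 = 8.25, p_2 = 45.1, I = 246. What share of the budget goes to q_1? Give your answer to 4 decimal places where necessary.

share on q_1 = 0.5668

MRS = MU_q_1/MU_q_2 = (4/5)·(q_2/q_1)^(0.75). Set equal to p_1/p_2.
Hence q_2/q_1 = ((5/4)·p_1/p_2)^(1/(0.75)), i.e. raised to the 4/3 power.
Substitute q_2 = (q_2/q_1)·q_1 into the budget: q_1* = I/(p_1 + p_2·(q_2/q_1)).
Numerically q_2/q_1 = 0.139824, so q_1* = 246/(8.25 + 45.1·0.139824) = 16.9001 and q_2* = 0.139824·16.9001 = 2.3631.
Expenditure on q_1: 8.25·16.9001 = 139.4262; share = 0.5668.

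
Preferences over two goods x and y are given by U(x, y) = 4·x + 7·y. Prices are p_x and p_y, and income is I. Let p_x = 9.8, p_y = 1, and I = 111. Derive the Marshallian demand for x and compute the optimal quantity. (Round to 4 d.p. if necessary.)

x* = 0

Perfect substitutes: compare marginal utility per dollar. 4/p_x vs 7/p_y → 0.4082 vs 7.
y gives more utility per dollar, so spend all income on y: y* = I/p_y, x* = 0.
Numerically: x* = 0, y* = 111.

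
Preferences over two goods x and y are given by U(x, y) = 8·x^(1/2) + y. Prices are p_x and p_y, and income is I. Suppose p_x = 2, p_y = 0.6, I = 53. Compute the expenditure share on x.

share on x = 0.0543

MU_x = 4/√x, MU_y = 1. Tangency: 4/√x = p_x/p_y.
Solve: √x = 4·p_y/p_x, so x*(p_x,p_y) = (4·p_y/p_x)², and y* = (I − p_x·x*)/p_y.
Plugging in: x* = (4·0.6/2)² = 1.44, y* = 83.5333.
Expenditure on x: 2·1.44 = 2.88; share = 0.0543.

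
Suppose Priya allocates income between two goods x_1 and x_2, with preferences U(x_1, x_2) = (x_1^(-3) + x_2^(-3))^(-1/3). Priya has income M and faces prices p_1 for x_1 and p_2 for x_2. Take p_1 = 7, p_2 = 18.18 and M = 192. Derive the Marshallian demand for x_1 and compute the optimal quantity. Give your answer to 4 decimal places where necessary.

Substitute x_2 = (x_2/x_1)·x_1 into the budget: x_1* = M/(p_1 + p_2·(x_2/x_1)).
Numerically x_2/x_1 = 0.787728, so x_1* = 192/(7 + 18.18·0.787728) = 9.0053.

x_1* = 9.0053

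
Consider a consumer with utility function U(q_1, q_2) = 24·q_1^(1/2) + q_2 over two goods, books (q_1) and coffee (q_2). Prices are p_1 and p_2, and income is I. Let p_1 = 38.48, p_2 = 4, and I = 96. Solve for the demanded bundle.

q_1* = 1.556, q_2* = 9.0312

MU_q_1 = 12/√q_1, MU_q_2 = 1. Tangency: 12/√q_1 = p_1/p_2.
Thus q_1* = (12·p_2/p_1)² — independent of I — with the rest of income spent on q_2.
Plugging in: q_1* = (12·4/38.48)² = 1.556, q_2* = 9.0312.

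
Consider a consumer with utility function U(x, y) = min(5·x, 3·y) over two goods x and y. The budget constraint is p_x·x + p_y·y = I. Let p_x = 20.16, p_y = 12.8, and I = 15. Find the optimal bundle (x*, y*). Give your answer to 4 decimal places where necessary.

Here 3·20.16 + 5·12.8 = 124.48, giving x* = 0.3615 and y* = 0.6025.

x* = 0.3615, y* = 0.6025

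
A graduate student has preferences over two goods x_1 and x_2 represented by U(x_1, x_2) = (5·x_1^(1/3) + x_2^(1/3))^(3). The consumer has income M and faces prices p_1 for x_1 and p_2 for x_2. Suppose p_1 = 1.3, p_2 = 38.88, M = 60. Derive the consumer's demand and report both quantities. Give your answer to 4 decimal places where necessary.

Numerically x_2/x_1 = 0.000547, so x_1* = 60/(1.3 + 38.88·0.000547) = 45.4111 and x_2* = 0.000547·45.4111 = 0.0248.

x_1* = 45.4111, x_2* = 0.0248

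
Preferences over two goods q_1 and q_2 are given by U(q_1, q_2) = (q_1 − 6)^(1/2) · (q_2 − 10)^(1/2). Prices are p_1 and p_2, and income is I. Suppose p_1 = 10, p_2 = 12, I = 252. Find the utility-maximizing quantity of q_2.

After buying the subsistence bundle (6, 10), a share 0.5 of the remaining income goes to q_1: q_1* = 6 + 0.5·(I − 6p_1 − 10p_2)/p_1.
Discretionary income = 252 − 6·10 − 10·12 = 72; q_2* = 10 + 0.5·72/12 = 13.

q_2* = 13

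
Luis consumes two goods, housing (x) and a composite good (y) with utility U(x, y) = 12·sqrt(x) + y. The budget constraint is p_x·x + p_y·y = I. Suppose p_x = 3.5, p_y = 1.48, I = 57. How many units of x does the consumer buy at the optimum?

x* = 6.4371

Utility is quasi-linear in y; the FOC for x is 6/√x = p_x/p_y.
Solve: √x = 6·p_y/p_x, so x*(p_x,p_y) = (6·p_y/p_x)², and y* = (I − p_x·x*)/p_y.
Plugging in: x* = (6·1.48/3.5)² = 6.4371.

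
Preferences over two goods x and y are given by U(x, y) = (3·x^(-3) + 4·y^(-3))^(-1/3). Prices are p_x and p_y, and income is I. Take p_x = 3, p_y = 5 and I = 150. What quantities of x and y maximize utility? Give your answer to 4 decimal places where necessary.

MU_x ∝ 3·x^(-4), MU_y ∝ 4·y^(-4), so MRS = (3/4)·(y/x)^(4) = p_x/p_y.
Hence y/x = ((4/3)·p_x/p_y)^(1/(4)), i.e. raised to the 0.25 power.
Substitute y = (y/x)·x into the budget: x* = I/(p_x + p_y·(y/x)).
Numerically y/x = 0.945742, so x* = 150/(3 + 5·0.945742) = 19.4082 and y* = 0.945742·19.4082 = 18.3551.

x* = 19.4082, y* = 18.3551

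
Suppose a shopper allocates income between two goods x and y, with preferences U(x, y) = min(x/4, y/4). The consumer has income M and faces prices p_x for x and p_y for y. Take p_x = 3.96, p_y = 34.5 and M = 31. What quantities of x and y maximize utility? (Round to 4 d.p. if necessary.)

Leontief preferences: the optimum is at the kink where x/4 = y/4, i.e. y = x.
Budget: p_x·x + p_y·x = M, so (4·p_x + 4·p_y)·x = 4·M.
Demand: x*(p_x,p_y,M) = 4·M/(4·p_x + 4·p_y), y* = 4·M/(4·p_x + 4·p_y).
Here 4·3.96 + 4·34.5 = 153.84, giving x* = 0.806 and y* = 0.806.

x* = 0.806, y* = 0.806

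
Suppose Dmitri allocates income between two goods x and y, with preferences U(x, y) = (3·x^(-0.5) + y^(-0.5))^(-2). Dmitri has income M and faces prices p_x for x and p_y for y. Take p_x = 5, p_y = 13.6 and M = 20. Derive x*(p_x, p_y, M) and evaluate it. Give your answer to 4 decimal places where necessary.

MRS = MU_x/MU_y = 3·(y/x)^(1.5). Set equal to p_x/p_y.
Hence y/x = ((1/3)·p_x/p_y)^(1/(1.5)), i.e. raised to the 2/3 power.
With the ratio pinned down, the budget gives x* = M/(p_x + p_y·(y/x)) and y* = (y/x)·x*.
Numerically y/x = 0.246721, so x* = 20/(5 + 13.6·0.246721) = 2.3937.

x* = 2.3937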